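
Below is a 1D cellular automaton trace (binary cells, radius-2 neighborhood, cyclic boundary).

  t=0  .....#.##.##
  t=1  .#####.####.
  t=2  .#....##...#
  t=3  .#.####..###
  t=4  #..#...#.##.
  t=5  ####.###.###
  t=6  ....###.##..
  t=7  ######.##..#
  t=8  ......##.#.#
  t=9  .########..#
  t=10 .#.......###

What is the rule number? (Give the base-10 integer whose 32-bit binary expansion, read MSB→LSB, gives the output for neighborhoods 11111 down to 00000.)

  [31] ##### => .  t=1,i=3
  [30] ####. => .  t=1,i=4
  [29] ###.# => .  t=1,i=5
  [28] ###.. => .  t=1,i=10
  [27] ##.## => #  t=0,i=9
  [26] ##.#. => #  t=3,i=0
  [25] ##..# => #  t=1,i=11
  [24] ##... => .  t=0,i=0
  [23] #.### => #  t=1,i=7
  [22] #.##. => #  t=0,i=7
  [21] #.#.# => .  t=3,i=1
  [20] #.#.. => #  t=2,i=1
  [19] #..## => .  t=1,i=0
  [18] #..#. => #  t=4,i=2
  [17] #...# => #  t=2,i=9
  [16] #.... => #  t=0,i=1
  [15] .#### => .  t=1,i=2
  [14] .###. => #  t=3,i=10
  [13] .##.# => #  t=0,i=8
  [12] .##.. => .  t=0,i=11
  [11] .#.## => .  t=0,i=6
  [10] .#.#. => .  t=2,i=0
  [9] .#..# => #  t=4,i=1
  [8] .#... => .  t=2,i=2
  [7] ..### => #  t=1,i=1
  [6] ..##. => #  t=2,i=6
  [5] ..#.# => #  t=0,i=5
  [4] ..#.. => #  t=4,i=3
  [3] ...## => #  t=2,i=5
  [2] ...#. => #  t=0,i=4
  [1] ....# => #  t=0,i=3
  [0] ..... => #  t=0,i=2
  bits 00001110110101110110001011111111 = 248996607

248996607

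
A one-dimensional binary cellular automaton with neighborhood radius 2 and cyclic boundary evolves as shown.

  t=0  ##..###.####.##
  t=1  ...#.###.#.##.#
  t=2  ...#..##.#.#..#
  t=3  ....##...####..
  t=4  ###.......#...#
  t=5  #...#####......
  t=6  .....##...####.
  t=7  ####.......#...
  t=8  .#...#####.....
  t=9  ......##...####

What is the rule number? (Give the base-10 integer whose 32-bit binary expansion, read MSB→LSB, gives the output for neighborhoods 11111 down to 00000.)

  ##### -> #   bit 31 = 1  t=5,i=6
  ####. -> .   bit 30 = 0  t=0,i=0
  ###.# -> #   bit 29 = 1  t=0,i=6
  ###.. -> .   bit 28 = 0  t=0,i=1
  ##.## -> #   bit 27 = 1  t=0,i=7
  ##.#. -> .   bit 26 = 0  t=1,i=8
  ##..# -> .   bit 25 = 0  t=0,i=2
  ##... -> .   bit 24 = 0  t=3,i=6
  #.### -> .   bit 23 = 0  t=0,i=8
  #.##. -> #   bit 22 = 1  t=1,i=11
  #.#.# -> #   bit 21 = 1  t=1,i=9
  #.#.. -> #   bit 20 = 1  t=1,i=14
  #..## -> #   bit 19 = 1  t=0,i=3
  #..#. -> .   bit 18 = 0  t=2,i=13
  #...# -> .   bit 17 = 0  t=1,i=1
  #.... -> #   bit 16 = 1  t=3,i=14
  .#### -> #   bit 15 = 1  t=0,i=9
  .###. -> #   bit 14 = 1  t=0,i=5
  .##.# -> .   bit 13 = 0  t=1,i=12
  .##.. -> .   bit 12 = 0  t=3,i=5
  .#.## -> .   bit 11 = 0  t=1,i=4
  .#.#. -> #   bit 10 = 1  t=2,i=10
  .#..# -> #   bit 9 = 1  t=2,i=4
  .#... -> .   bit 8 = 0  t=1,i=0
  ..### -> .   bit 7 = 0  t=0,i=4
  ..##. -> .   bit 6 = 0  t=2,i=6
  ..#.# -> #   bit 5 = 1  t=1,i=3
  ..#.. -> .   bit 4 = 0  t=2,i=3
  ...## -> .   bit 3 = 0  t=3,i=3
  ...#. -> .   bit 2 = 0  t=1,i=2
  ....# -> #   bit 1 = 1  t=3,i=2
  ..... -> #   bit 0 = 1  t=3,i=0
  bits 10101000011110011100011000100011 = 2826552867

2826552867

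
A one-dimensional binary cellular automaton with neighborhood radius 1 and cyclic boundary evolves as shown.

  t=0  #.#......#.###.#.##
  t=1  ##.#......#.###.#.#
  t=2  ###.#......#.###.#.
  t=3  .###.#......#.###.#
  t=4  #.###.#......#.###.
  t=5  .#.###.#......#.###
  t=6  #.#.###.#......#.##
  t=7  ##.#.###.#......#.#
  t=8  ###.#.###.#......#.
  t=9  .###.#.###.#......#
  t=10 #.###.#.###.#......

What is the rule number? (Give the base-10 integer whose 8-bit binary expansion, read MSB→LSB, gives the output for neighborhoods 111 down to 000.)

  [7] ### => #  t=0,i=12
  [6] ##. => #  t=0,i=0
  [5] #.# => #  t=0,i=1
  [4] #.. => #  t=0,i=3
  [3] .## => .  t=0,i=11
  [2] .#. => .  t=0,i=2
  [1] ..# => .  t=0,i=8
  [0] ... => .  t=0,i=4
  bits 11110000 = 240

240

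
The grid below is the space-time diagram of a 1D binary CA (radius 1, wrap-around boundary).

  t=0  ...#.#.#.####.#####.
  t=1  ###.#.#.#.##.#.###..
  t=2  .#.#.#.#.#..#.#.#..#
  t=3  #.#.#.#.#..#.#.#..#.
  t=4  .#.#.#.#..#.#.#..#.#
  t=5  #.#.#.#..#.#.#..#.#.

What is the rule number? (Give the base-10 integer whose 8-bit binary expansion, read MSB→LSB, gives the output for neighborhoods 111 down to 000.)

163

  [7] ### => #  t=0,i=10
  [6] ##. => .  t=0,i=12
  [5] #.# => #  t=0,i=4
  [4] #.. => .  t=0,i=19
  [3] .## => .  t=0,i=9
  [2] .#. => .  t=0,i=3
  [1] ..# => #  t=0,i=2
  [0] ... => #  t=0,i=0
  bits 10100011 = 163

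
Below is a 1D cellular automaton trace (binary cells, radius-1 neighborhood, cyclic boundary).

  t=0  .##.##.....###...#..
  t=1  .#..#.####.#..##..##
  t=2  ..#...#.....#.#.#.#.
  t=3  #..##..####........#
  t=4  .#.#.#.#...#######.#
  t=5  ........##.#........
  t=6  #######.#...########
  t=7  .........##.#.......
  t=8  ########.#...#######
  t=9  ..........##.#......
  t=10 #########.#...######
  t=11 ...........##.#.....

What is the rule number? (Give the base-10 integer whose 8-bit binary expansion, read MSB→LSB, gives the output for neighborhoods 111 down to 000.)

  nb ###: next=.  (t=0,i=12, bit7=0)
  nb ##.: next=.  (t=0,i=2, bit6=0)
  nb #.#: next=.  (t=0,i=3, bit5=0)
  nb #..: next=#  (t=0,i=6, bit4=1)
  nb .##: next=#  (t=0,i=1, bit3=1)
  nb .#.: next=.  (t=0,i=17, bit2=0)
  nb ..#: next=.  (t=0,i=0, bit1=0)
  nb ...: next=#  (t=0,i=7, bit0=1)
  bits 00011001 = 25

25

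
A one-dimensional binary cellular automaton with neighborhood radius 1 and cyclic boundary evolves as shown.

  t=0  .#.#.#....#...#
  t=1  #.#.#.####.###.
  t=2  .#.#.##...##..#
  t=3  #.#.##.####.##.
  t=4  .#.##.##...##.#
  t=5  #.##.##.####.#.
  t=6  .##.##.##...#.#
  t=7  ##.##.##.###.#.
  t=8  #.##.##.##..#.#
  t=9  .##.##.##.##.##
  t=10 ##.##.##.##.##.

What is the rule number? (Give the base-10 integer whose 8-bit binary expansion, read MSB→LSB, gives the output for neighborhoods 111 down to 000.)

  ### -> .   bit 7 = 0  t=1,i=7
  ##. -> .   bit 6 = 0  t=1,i=9
  #.# -> #   bit 5 = 1  t=0,i=0
  #.. -> #   bit 4 = 1  t=0,i=6
  .## -> #   bit 3 = 1  t=1,i=6
  .#. -> .   bit 2 = 0  t=0,i=1
  ..# -> #   bit 1 = 1  t=0,i=9
  ... -> #   bit 0 = 1  t=0,i=7
  bits 00111011 = 59

59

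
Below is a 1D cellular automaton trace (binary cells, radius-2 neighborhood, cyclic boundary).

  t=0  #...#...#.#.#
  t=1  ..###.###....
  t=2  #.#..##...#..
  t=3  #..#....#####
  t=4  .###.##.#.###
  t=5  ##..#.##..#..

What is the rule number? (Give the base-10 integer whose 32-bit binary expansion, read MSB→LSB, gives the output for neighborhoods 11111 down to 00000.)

3464962742

  [31] ##### => #  t=3,i=10
  [30] ####. => #  t=3,i=12
  [29] ###.# => .  t=1,i=4
  [28] ###.. => .  t=1,i=8
  [27] ##.## => #  t=1,i=5
  [26] ##.#. => #  t=4,i=7
  [25] ##..# => #  t=3,i=1
  [24] ##... => .  t=0,i=1
  [23] #.### => #  t=1,i=6
  [22] #.##. => .  t=0,i=12
  [21] #.#.# => .  t=0,i=10
  [20] #.#.. => .  t=2,i=2
  [19] #..## => .  t=2,i=4
  [18] #..#. => #  t=2,i=12
  [17] #...# => #  t=0,i=2
  [16] #.... => #  t=1,i=10
  [15] .#### => .  t=3,i=9
  [14] .###. => .  t=1,i=3
  [13] .##.# => #  t=4,i=6
  [12] .##.. => .  t=0,i=0
  [11] .#.## => .  t=0,i=11
  [10] .#.#. => .  t=0,i=9
  [9] .#..# => #  t=2,i=3
  [8] .#... => .  t=0,i=5
  [7] ..### => #  t=1,i=2
  [6] ..##. => .  t=2,i=5
  [5] ..#.# => #  t=0,i=8
  [4] ..#.. => #  t=0,i=4
  [3] ...## => .  t=1,i=1
  [2] ...#. => #  t=0,i=3
  [1] ....# => #  t=1,i=0
  [0] ..... => .  t=1,i=11
  bits 11001110100001110010001010110110 = 3464962742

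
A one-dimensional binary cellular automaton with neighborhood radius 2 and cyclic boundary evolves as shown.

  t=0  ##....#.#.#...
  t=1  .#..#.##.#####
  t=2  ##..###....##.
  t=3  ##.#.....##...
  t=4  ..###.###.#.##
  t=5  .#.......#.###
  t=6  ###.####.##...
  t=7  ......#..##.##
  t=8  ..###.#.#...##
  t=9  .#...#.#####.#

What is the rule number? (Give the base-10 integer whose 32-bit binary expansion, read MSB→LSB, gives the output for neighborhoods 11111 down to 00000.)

  ##### -> #   bit 31 = 1  t=1,i=11
  ####. -> #   bit 30 = 1  t=1,i=12
  ###.# -> .   bit 29 = 0  t=1,i=13
  ###.. -> .   bit 28 = 0  t=2,i=6
  ##.## -> .   bit 27 = 0  t=1,i=8
  ##.#. -> #   bit 26 = 1  t=1,i=0
  ##..# -> .   bit 25 = 0  t=2,i=2
  ##... -> .   bit 24 = 0  t=0,i=2
  #.### -> .   bit 23 = 0  t=1,i=9
  #.##. -> #   bit 22 = 1  t=1,i=6
  #.#.# -> .   bit 21 = 0  t=0,i=8
  #.#.. -> #   bit 20 = 1  t=0,i=10
  #..## -> #   bit 19 = 1  t=2,i=3
  #..#. -> .   bit 18 = 0  t=1,i=3
  #...# -> #   bit 17 = 1  t=0,i=12
  #.... -> .   bit 16 = 0  t=0,i=3
  .#### -> .   bit 15 = 0  t=1,i=10
  .###. -> .   bit 14 = 0  t=2,i=5
  .##.# -> .   bit 13 = 0  t=1,i=7
  .##.. -> #   bit 12 = 1  t=0,i=1
  .#.## -> #   bit 11 = 1  t=1,i=5
  .#.#. -> #   bit 10 = 1  t=0,i=7
  .#..# -> .   bit 9 = 0  t=1,i=2
  .#... -> #   bit 8 = 1  t=0,i=11
  ..### -> .   bit 7 = 0  t=2,i=4
  ..##. -> .   bit 6 = 0  t=0,i=0
  ..#.# -> #   bit 5 = 1  t=0,i=6
  ..#.. -> #   bit 4 = 1  t=7,i=6
  ...## -> #   bit 3 = 1  t=0,i=13
  ...#. -> .   bit 2 = 0  t=0,i=5
  ....# -> #   bit 1 = 1  t=0,i=4
  ..... -> #   bit 0 = 1  t=3,i=6
  bits 11000100010110100001110100111011 = 3294240059

3294240059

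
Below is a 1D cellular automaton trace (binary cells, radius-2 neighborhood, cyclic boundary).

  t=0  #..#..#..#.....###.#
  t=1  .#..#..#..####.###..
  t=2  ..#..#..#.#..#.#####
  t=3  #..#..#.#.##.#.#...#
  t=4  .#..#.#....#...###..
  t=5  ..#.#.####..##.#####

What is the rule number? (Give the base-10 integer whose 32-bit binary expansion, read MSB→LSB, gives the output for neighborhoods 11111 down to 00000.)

865297315

  [31] ##### => .  t=2,i=17
  [30] ####. => .  t=1,i=12
  [29] ###.# => #  t=0,i=17
  [28] ###.. => #  t=1,i=17
  [27] ##.## => .  t=0,i=18
  [26] ##.#. => .  t=3,i=12
  [25] ##..# => #  t=0,i=1
  [24] ##... => #  t=1,i=18
  [23] #.### => #  t=1,i=15
  [22] #.##. => .  t=0,i=19
  [21] #.#.# => .  t=3,i=8
  [20] #.#.. => #  t=2,i=10
  [19] #..## => .  t=1,i=9
  [18] #..#. => .  t=0,i=2
  [17] #...# => #  t=1,i=19
  [16] #.... => #  t=0,i=11
  [15] .#### => .  t=1,i=11
  [14] .###. => #  t=0,i=16
  [13] .##.# => #  t=3,i=11
  [12] .##.. => .  t=0,i=0
  [11] .#.## => .  t=2,i=14
  [10] .#.#. => .  t=2,i=9
  [9] .#..# => #  t=0,i=4
  [8] .#... => #  t=0,i=10
  [7] ..### => #  t=0,i=15
  [6] ..##. => .  t=3,i=19
  [5] ..#.# => #  t=2,i=8
  [4] ..#.. => .  t=0,i=3
  [3] ...## => .  t=0,i=14
  [2] ...#. => .  t=1,i=0
  [1] ....# => #  t=0,i=13
  [0] ..... => #  t=0,i=12
  bits 00110011100100110110001110100011 = 865297315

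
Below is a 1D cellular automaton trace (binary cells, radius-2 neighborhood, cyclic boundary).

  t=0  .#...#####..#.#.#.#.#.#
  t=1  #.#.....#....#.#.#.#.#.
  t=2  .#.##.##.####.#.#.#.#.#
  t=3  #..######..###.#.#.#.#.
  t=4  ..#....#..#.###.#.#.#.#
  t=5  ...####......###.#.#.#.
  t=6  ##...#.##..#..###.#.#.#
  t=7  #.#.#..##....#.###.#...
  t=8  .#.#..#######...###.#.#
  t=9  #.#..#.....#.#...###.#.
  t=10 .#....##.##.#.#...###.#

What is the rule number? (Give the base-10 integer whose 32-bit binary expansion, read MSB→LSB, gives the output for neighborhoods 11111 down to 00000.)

1833530694

  #####|.  b31=0 t=0,i=7
  ####.|#  b30=1 t=0,i=8
  ###.#|#  b29=1 t=2,i=12
  ###..|.  b28=0 t=0,i=9
  ##.##|#  b27=1 t=2,i=5
  ##.#.|#  b26=1 t=2,i=13
  ##..#|.  b25=0 t=0,i=10
  ##...|#  b24=1 t=5,i=7
  #.###|.  b23=0 t=2,i=9
  #.##.|#  b22=1 t=2,i=3
  #.#.#|.  b21=0 t=0,i=14
  #.#..|.  b20=0 t=0,i=1
  #..##|#  b19=1 t=3,i=2
  #..#.|.  b18=0 t=0,i=11
  #...#|.  b17=0 t=0,i=3
  #....|#  b16=1 t=1,i=4
  .####|.  b15=0 t=0,i=6
  .###.|#  b14=1 t=3,i=12
  .##.#|#  b13=1 t=2,i=4
  .##..|#  b12=1 t=6,i=8
  .#.##|.  b11=0 t=2,i=2
  .#.#.|#  b10=1 t=0,i=0
  .#..#|.  b9=0 t=3,i=1
  .#...|#  b8=1 t=0,i=2
  ..###|.  b7=0 t=0,i=5
  ..##.|#  b6=1 t=7,i=7
  ..#.#|.  b5=0 t=0,i=12
  ..#..|.  b4=0 t=1,i=8
  ...##|.  b3=0 t=0,i=4
  ...#.|#  b2=1 t=1,i=7
  ....#|#  b1=1 t=1,i=6
  .....|.  b0=0 t=1,i=5
  bits 01101101010010010111010101000110 = 1833530694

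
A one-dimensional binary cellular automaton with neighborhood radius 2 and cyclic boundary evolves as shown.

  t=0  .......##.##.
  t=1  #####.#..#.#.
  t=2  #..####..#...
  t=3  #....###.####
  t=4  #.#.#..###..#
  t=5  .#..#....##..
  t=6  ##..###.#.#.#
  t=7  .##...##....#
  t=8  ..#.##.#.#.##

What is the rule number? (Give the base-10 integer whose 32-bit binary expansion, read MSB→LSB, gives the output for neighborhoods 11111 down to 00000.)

2123567421

  #####|.  b31=0 t=1,i=2
  ####.|#  b30=1 t=1,i=3
  ###.#|#  b29=1 t=1,i=4
  ###..|#  b28=1 t=2,i=6
  ##.##|#  b27=1 t=0,i=9
  ##.#.|#  b26=1 t=1,i=5
  ##..#|#  b25=1 t=2,i=7
  ##...|.  b24=0 t=0,i=12
  #.###|#  b23=1 t=1,i=0
  #.##.|.  b22=0 t=0,i=10
  #.#.#|.  b21=0 t=1,i=11
  #.#..|#  b20=1 t=1,i=6
  #..##|.  b19=0 t=2,i=2
  #..#.|.  b18=0 t=1,i=8
  #...#|#  b17=1 t=2,i=11
  #....|#  b16=1 t=0,i=0
  .####|.  b15=0 t=1,i=1
  .###.|.  b14=0 t=3,i=6
  .##.#|.  b13=0 t=0,i=8
  .##..|#  b12=1 t=0,i=11
  .#.##|.  b11=0 t=1,i=12
  .#.#.|.  b10=0 t=1,i=10
  .#..#|.  b9=0 t=1,i=7
  .#...|#  b8=1 t=2,i=10
  ..###|.  b7=0 t=2,i=3
  ..##.|.  b6=0 t=0,i=7
  ..#.#|#  b5=1 t=1,i=9
  ..#..|#  b4=1 t=2,i=0
  ...##|#  b3=1 t=0,i=6
  ...#.|#  b2=1 t=2,i=12
  ....#|.  b1=0 t=0,i=5
  .....|#  b0=1 t=0,i=1
  bits 01111110100100110001000100111101 = 2123567421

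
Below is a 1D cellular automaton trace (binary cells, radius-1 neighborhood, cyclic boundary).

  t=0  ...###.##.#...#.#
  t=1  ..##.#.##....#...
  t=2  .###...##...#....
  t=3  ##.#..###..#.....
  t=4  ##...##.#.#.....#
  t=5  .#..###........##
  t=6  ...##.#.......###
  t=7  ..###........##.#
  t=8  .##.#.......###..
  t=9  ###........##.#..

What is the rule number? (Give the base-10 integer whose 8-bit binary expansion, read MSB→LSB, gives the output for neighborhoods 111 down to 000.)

74

  ### -> .   bit 7 = 0  t=0,i=4
  ##. -> #   bit 6 = 1  t=0,i=5
  #.# -> .   bit 5 = 0  t=0,i=6
  #.. -> .   bit 4 = 0  t=0,i=0
  .## -> #   bit 3 = 1  t=0,i=3
  .#. -> .   bit 2 = 0  t=0,i=10
  ..# -> #   bit 1 = 1  t=0,i=2
  ... -> .   bit 0 = 0  t=0,i=1
  bits 01001010 = 74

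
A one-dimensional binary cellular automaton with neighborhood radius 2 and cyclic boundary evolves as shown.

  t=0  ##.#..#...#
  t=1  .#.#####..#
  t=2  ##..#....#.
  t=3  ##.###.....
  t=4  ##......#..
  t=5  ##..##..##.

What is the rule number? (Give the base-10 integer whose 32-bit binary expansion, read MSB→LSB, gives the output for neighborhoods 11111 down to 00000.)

  ##### -> .   bit 31 = 0  t=1,i=5
  ####. -> .   bit 30 = 0  t=1,i=6
  ###.# -> #   bit 29 = 1  t=0,i=1
  ###.. -> .   bit 28 = 0  t=1,i=7
  ##.## -> .   bit 27 = 0  t=3,i=2
  ##.#. -> .   bit 26 = 0  t=0,i=2
  ##..# -> .   bit 25 = 0  t=1,i=8
  ##... -> .   bit 24 = 0  t=3,i=6
  #.### -> .   bit 23 = 0  t=1,i=3
  #.##. -> #   bit 22 = 1  t=2,i=0
  #.#.# -> #   bit 21 = 1  t=1,i=1
  #.#.. -> #   bit 20 = 1  t=0,i=3
  #..## -> .   bit 19 = 0  t=4,i=10
  #..#. -> #   bit 18 = 1  t=0,i=5
  #...# -> .   bit 17 = 0  t=0,i=8
  #.... -> .   bit 16 = 0  t=2,i=6
  .#### -> #   bit 15 = 1  t=1,i=4
  .###. -> .   bit 14 = 0  t=0,i=0
  .##.# -> #   bit 13 = 1  t=3,i=1
  .##.. -> #   bit 12 = 1  t=2,i=1
  .#.## -> .   bit 11 = 0  t=1,i=2
  .#.#. -> #   bit 10 = 1  t=1,i=0
  .#..# -> #   bit 9 = 1  t=0,i=4
  .#... -> #   bit 8 = 1  t=0,i=7
  ..### -> #   bit 7 = 1  t=0,i=10
  ..##. -> #   bit 6 = 1  t=3,i=0
  ..#.# -> .   bit 5 = 0  t=1,i=10
  ..#.. -> #   bit 4 = 1  t=0,i=6
  ...## -> .   bit 3 = 0  t=0,i=9
  ...#. -> .   bit 2 = 0  t=2,i=8
  ....# -> .   bit 1 = 0  t=2,i=7
  ..... -> #   bit 0 = 1  t=3,i=8
  bits 00100000011101001011011111010001 = 544520145

544520145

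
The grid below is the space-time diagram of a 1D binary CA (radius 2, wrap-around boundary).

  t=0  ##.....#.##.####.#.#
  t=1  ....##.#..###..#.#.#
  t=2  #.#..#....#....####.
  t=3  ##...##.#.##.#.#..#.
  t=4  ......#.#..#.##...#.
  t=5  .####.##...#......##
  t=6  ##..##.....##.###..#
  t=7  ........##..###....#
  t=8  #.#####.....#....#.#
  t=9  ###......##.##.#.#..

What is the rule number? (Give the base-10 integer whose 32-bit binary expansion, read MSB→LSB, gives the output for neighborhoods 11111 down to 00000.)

681584051

  nb #####: next=.  (t=8,i=4, bit31=0)
  nb ####.: next=.  (t=0,i=14, bit30=0)
  nb ###.#: next=#  (t=0,i=15, bit29=1)
  nb ###..: next=.  (t=0,i=1, bit28=0)
  nb ##.##: next=#  (t=0,i=11, bit27=1)
  nb ##.#.: next=.  (t=0,i=16, bit26=0)
  nb ##..#: next=.  (t=1,i=13, bit25=0)
  nb ##...: next=.  (t=0,i=2, bit24=0)
  nb #.###: next=#  (t=0,i=12, bit23=1)
  nb #.##.: next=.  (t=0,i=9, bit22=0)
  nb #.#.#: next=#  (t=0,i=17, bit21=1)
  nb #.#..: next=.  (t=1,i=7, bit20=0)
  nb #..##: next=.  (t=1,i=9, bit19=0)
  nb #..#.: next=.  (t=1,i=14, bit18=0)
  nb #...#: next=.  (t=3,i=3, bit17=0)
  nb #....: next=.  (t=0,i=3, bit16=0)
  nb .####: next=.  (t=0,i=13, bit15=0)
  nb .###.: next=.  (t=0,i=0, bit14=0)
  nb .##.#: next=#  (t=0,i=10, bit13=1)
  nb .##..: next=.  (t=3,i=1, bit12=0)
  nb .#.##: next=.  (t=0,i=8, bit11=0)
  nb .#.#.: next=#  (t=1,i=16, bit10=1)
  nb .#..#: next=.  (t=1,i=8, bit9=0)
  nb .#...: next=#  (t=1,i=0, bit8=1)
  nb ..###: next=#  (t=1,i=10, bit7=1)
  nb ..##.: next=.  (t=1,i=4, bit6=0)
  nb ..#.#: next=#  (t=0,i=7, bit5=1)
  nb ..#..: next=#  (t=2,i=5, bit4=1)
  nb ...##: next=.  (t=1,i=3, bit3=0)
  nb ...#.: next=.  (t=0,i=6, bit2=0)
  nb ....#: next=#  (t=0,i=5, bit1=1)
  nb .....: next=#  (t=0,i=4, bit0=1)
  bits 00101000101000000010010110110011 = 681584051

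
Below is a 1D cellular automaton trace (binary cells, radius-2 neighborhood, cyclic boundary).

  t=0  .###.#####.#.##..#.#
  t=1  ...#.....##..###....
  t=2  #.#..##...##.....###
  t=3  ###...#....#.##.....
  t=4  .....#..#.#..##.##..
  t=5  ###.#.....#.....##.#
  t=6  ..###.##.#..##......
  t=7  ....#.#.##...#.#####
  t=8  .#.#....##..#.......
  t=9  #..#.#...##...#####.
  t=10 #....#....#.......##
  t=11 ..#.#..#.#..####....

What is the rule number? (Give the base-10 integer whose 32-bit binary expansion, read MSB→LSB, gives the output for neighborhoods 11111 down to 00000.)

  ##### -> .   bit 31 = 0  t=0,i=7
  ####. -> .   bit 30 = 0  t=0,i=8
  ###.# -> #   bit 29 = 1  t=0,i=3
  ###.. -> .   bit 28 = 0  t=1,i=15
  ##.## -> .   bit 27 = 0  t=0,i=4
  ##.#. -> #   bit 26 = 1  t=0,i=10
  ##..# -> #   bit 25 = 1  t=0,i=15
  ##... -> .   bit 24 = 0  t=1,i=16
  #.### -> .   bit 23 = 0  t=0,i=1
  #.##. -> #   bit 22 = 1  t=0,i=13
  #.#.# -> .   bit 21 = 0  t=0,i=11
  #.#.. -> #   bit 20 = 1  t=2,i=2
  #..## -> .   bit 19 = 0  t=1,i=12
  #..#. -> .   bit 18 = 0  t=0,i=16
  #...# -> .   bit 17 = 0  t=2,i=8
  #.... -> #   bit 16 = 1  t=1,i=5
  .#### -> .   bit 15 = 0  t=0,i=6
  .###. -> .   bit 14 = 0  t=0,i=2
  .##.# -> .   bit 13 = 0  t=4,i=14
  .##.. -> #   bit 12 = 1  t=0,i=14
  .#.## -> .   bit 11 = 0  t=0,i=0
  .#.#. -> .   bit 10 = 0  t=0,i=18
  .#..# -> .   bit 9 = 0  t=2,i=3
  .#... -> .   bit 8 = 0  t=1,i=4
  ..### -> .   bit 7 = 0  t=1,i=13
  ..##. -> .   bit 6 = 0  t=1,i=9
  ..#.# -> .   bit 5 = 0  t=0,i=17
  ..#.. -> .   bit 4 = 0  t=1,i=3
  ...## -> .   bit 3 = 0  t=1,i=8
  ...#. -> #   bit 2 = 1  t=1,i=2
  ....# -> .   bit 1 = 0  t=1,i=1
  ..... -> #   bit 0 = 1  t=1,i=0
  bits 00100110010100010001000000000101 = 642846725

642846725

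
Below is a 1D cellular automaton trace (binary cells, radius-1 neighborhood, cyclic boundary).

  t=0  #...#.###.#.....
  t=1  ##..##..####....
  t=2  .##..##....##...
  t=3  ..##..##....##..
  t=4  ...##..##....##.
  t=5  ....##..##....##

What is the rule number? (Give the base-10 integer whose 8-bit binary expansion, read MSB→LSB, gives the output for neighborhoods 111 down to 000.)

116

  [7] ### => .  t=0,i=7
  [6] ##. => #  t=0,i=8
  [5] #.# => #  t=0,i=5
  [4] #.. => #  t=0,i=1
  [3] .## => .  t=0,i=6
  [2] .#. => #  t=0,i=0
  [1] ..# => .  t=0,i=3
  [0] ... => .  t=0,i=2
  bits 01110100 = 116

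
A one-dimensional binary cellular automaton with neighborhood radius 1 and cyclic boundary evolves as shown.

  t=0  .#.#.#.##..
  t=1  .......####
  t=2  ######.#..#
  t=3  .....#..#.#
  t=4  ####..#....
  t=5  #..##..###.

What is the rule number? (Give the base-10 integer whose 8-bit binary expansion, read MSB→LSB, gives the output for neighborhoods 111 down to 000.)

  [7] ### => .  t=1,i=8
  [6] ##. => #  t=0,i=8
  [5] #.# => .  t=0,i=2
  [4] #.. => #  t=0,i=9
  [3] .## => #  t=0,i=7
  [2] .#. => .  t=0,i=1
  [1] ..# => .  t=0,i=0
  [0] ... => #  t=0,i=10
  bits 01011001 = 89

89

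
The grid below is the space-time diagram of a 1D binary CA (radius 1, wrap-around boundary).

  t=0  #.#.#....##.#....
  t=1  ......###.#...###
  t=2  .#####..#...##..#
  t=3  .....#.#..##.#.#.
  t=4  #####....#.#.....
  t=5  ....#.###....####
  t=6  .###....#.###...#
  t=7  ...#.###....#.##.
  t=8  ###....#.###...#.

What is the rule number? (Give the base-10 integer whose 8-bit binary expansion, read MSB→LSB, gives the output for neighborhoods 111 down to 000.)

  ### -> .   bit 7 = 0  t=1,i=7
  ##. -> #   bit 6 = 1  t=0,i=10
  #.# -> .   bit 5 = 0  t=0,i=1
  #.. -> .   bit 4 = 0  t=0,i=5
  .## -> .   bit 3 = 0  t=0,i=9
  .#. -> .   bit 2 = 0  t=0,i=0
  ..# -> #   bit 1 = 1  t=0,i=8
  ... -> #   bit 0 = 1  t=0,i=6
  bits 01000011 = 67

67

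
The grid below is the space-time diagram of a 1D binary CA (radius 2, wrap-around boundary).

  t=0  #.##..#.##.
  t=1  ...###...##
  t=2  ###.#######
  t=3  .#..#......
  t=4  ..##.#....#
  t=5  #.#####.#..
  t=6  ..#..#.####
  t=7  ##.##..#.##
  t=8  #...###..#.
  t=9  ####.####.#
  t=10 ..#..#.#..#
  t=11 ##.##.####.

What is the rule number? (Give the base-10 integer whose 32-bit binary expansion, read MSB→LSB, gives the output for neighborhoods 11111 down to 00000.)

1469478730

  ##### -> .   bit 31 = 0  t=2,i=0
  ####. -> #   bit 30 = 1  t=2,i=1
  ###.# -> .   bit 29 = 0  t=2,i=2
  ###.. -> #   bit 28 = 1  t=1,i=5
  ##.## -> .   bit 27 = 0  t=2,i=3
  ##.#. -> #   bit 26 = 1  t=0,i=10
  ##..# -> #   bit 25 = 1  t=0,i=4
  ##... -> #   bit 24 = 1  t=1,i=0
  #.### -> #   bit 23 = 1  t=2,i=4
  #.##. -> .   bit 22 = 0  t=0,i=2
  #.#.# -> .   bit 21 = 0  t=0,i=0
  #.#.. -> #   bit 20 = 1  t=4,i=5
  #..## -> .   bit 19 = 0  t=4,i=1
  #..#. -> #   bit 18 = 1  t=0,i=5
  #...# -> #   bit 17 = 1  t=1,i=1
  #.... -> .   bit 16 = 0  t=3,i=6
  .#### -> .   bit 15 = 0  t=2,i=5
  .###. -> #   bit 14 = 1  t=1,i=4
  .##.# -> #   bit 13 = 1  t=0,i=9
  .##.. -> #   bit 12 = 1  t=0,i=3
  .#.## -> .   bit 11 = 0  t=0,i=1
  .#.#. -> #   bit 10 = 1  t=8,i=10
  .#..# -> #   bit 9 = 1  t=3,i=2
  .#... -> #   bit 8 = 1  t=3,i=5
  ..### -> .   bit 7 = 0  t=1,i=3
  ..##. -> #   bit 6 = 1  t=1,i=9
  ..#.# -> .   bit 5 = 0  t=0,i=6
  ..#.. -> .   bit 4 = 0  t=3,i=1
  ...## -> #   bit 3 = 1  t=1,i=2
  ...#. -> .   bit 2 = 0  t=3,i=0
  ....# -> #   bit 1 = 1  t=3,i=10
  ..... -> .   bit 0 = 0  t=3,i=7
  bits 01010111100101100111011101001010 = 1469478730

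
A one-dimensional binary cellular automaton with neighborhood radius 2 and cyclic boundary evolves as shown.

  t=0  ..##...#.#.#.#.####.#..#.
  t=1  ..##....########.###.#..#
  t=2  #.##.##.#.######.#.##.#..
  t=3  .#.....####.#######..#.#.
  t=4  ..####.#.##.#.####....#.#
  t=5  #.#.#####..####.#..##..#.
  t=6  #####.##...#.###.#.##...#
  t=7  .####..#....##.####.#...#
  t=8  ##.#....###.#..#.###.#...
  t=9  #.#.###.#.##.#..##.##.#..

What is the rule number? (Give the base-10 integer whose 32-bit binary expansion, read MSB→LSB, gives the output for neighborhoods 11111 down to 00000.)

  nb #####: next=#  (t=1,i=10, bit31=1)
  nb ####.: next=#  (t=0,i=17, bit30=1)
  nb ###.#: next=#  (t=0,i=18, bit29=1)
  nb ###..: next=.  (t=3,i=18, bit28=0)
  nb ##.##: next=.  (t=1,i=16, bit27=0)
  nb ##.#.: next=#  (t=0,i=19, bit26=1)
  nb ##..#: next=.  (t=3,i=19, bit25=0)
  nb ##...: next=.  (t=0,i=4, bit24=0)
  nb #.###: next=#  (t=0,i=15, bit23=1)
  nb #.##.: next=.  (t=2,i=2, bit22=0)
  nb #.#.#: next=#  (t=0,i=9, bit21=1)
  nb #.#..: next=.  (t=0,i=20, bit20=0)
  nb #..##: next=.  (t=1,i=1, bit19=0)
  nb #..#.: next=.  (t=0,i=22, bit18=0)
  nb #...#: next=.  (t=0,i=0, bit17=0)
  nb #....: next=#  (t=1,i=5, bit16=1)
  nb .####: next=.  (t=0,i=16, bit15=0)
  nb .###.: next=.  (t=1,i=18, bit14=0)
  nb .##.#: next=.  (t=2,i=3, bit13=0)
  nb .##..: next=#  (t=0,i=3, bit12=1)
  nb .#.##: next=#  (t=0,i=14, bit11=1)
  nb .#.#.: next=#  (t=0,i=8, bit10=1)
  nb .#..#: next=#  (t=0,i=21, bit9=1)
  nb .#...: next=#  (t=0,i=24, bit8=1)
  nb ..###: next=#  (t=1,i=8, bit7=1)
  nb ..##.: next=#  (t=0,i=2, bit6=1)
  nb ..#.#: next=.  (t=0,i=7, bit5=0)
  nb ..#..: next=.  (t=0,i=23, bit4=0)
  nb ...##: next=.  (t=0,i=1, bit3=0)
  nb ...#.: next=.  (t=0,i=6, bit2=0)
  nb ....#: next=#  (t=1,i=6, bit1=1)
  nb .....: next=#  (t=3,i=4, bit0=1)
  bits 11100100101000010001111111000011 = 3835764675

3835764675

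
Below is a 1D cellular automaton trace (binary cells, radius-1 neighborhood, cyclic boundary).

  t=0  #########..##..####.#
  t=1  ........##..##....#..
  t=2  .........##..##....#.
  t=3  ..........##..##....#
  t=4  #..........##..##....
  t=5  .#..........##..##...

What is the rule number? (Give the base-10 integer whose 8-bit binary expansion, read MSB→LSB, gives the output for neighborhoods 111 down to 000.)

80

  ###|.  b7=0 t=0,i=0
  ##.|#  b6=1 t=0,i=8
  #.#|.  b5=0 t=0,i=19
  #..|#  b4=1 t=0,i=9
  .##|.  b3=0 t=0,i=11
  .#.|.  b2=0 t=1,i=18
  ..#|.  b1=0 t=0,i=10
  ...|.  b0=0 t=1,i=0
  bits 01010000 = 80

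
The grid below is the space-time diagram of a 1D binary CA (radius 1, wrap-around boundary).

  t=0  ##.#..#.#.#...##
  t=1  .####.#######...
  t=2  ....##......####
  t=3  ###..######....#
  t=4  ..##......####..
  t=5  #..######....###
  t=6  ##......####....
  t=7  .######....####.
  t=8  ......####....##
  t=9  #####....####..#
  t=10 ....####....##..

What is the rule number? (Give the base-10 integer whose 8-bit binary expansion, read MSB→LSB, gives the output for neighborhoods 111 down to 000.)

117

  [7] ### => .  t=0,i=0
  [6] ##. => #  t=0,i=1
  [5] #.# => #  t=0,i=2
  [4] #.. => #  t=0,i=4
  [3] .## => .  t=0,i=14
  [2] .#. => #  t=0,i=3
  [1] ..# => .  t=0,i=5
  [0] ... => #  t=0,i=12
  bits 01110101 = 117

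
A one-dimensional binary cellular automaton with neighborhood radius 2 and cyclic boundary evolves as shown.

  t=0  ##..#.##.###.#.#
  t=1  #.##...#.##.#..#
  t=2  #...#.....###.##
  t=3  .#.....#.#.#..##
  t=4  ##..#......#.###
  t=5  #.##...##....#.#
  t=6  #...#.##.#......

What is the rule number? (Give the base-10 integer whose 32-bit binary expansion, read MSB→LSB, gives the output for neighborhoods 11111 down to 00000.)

3348914249

  nb #####: next=#  (t=4,i=15, bit31=1)
  nb ####.: next=#  (t=4,i=0, bit30=1)
  nb ###.#: next=.  (t=0,i=11, bit29=0)
  nb ###..: next=.  (t=0,i=1, bit28=0)
  nb ##.##: next=.  (t=0,i=8, bit27=0)
  nb ##.#.: next=#  (t=0,i=12, bit26=1)
  nb ##..#: next=#  (t=0,i=2, bit25=1)
  nb ##...: next=#  (t=1,i=4, bit24=1)
  nb #.###: next=#  (t=0,i=9, bit23=1)
  nb #.##.: next=.  (t=0,i=6, bit22=0)
  nb #.#.#: next=.  (t=0,i=13, bit21=0)
  nb #.#..: next=#  (t=1,i=12, bit20=1)
  nb #..##: next=#  (t=1,i=14, bit19=1)
  nb #..#.: next=#  (t=0,i=3, bit18=1)
  nb #...#: next=.  (t=1,i=5, bit17=0)
  nb #....: next=.  (t=2,i=6, bit16=0)
  nb .####: next=.  (t=4,i=14, bit15=0)
  nb .###.: next=#  (t=0,i=0, bit14=1)
  nb .##.#: next=#  (t=0,i=7, bit13=1)
  nb .##..: next=.  (t=1,i=3, bit12=0)
  nb .#.##: next=.  (t=0,i=5, bit11=0)
  nb .#.#.: next=.  (t=3,i=8, bit10=0)
  nb .#..#: next=.  (t=1,i=13, bit9=0)
  nb .#...: next=.  (t=2,i=5, bit8=0)
  nb ..###: next=.  (t=2,i=10, bit7=0)
  nb ..##.: next=#  (t=1,i=15, bit6=1)
  nb ..#.#: next=.  (t=0,i=4, bit5=0)
  nb ..#..: next=.  (t=2,i=4, bit4=0)
  nb ...##: next=#  (t=2,i=9, bit3=1)
  nb ...#.: next=.  (t=1,i=6, bit2=0)
  nb ....#: next=.  (t=2,i=8, bit1=0)
  nb .....: next=#  (t=2,i=7, bit0=1)
  bits 11000111100111000110000001001001 = 3348914249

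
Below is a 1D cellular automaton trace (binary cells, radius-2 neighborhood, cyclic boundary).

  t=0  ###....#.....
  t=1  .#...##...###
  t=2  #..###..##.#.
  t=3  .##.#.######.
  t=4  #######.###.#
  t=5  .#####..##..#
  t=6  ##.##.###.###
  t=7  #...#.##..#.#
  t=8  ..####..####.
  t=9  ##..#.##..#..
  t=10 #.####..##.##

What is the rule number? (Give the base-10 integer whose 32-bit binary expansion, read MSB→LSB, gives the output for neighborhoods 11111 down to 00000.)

3333319279

  nb #####: next=#  (t=3,i=8, bit31=1)
  nb ####.: next=#  (t=3,i=10, bit30=1)
  nb ###.#: next=.  (t=1,i=12, bit29=0)
  nb ###..: next=.  (t=0,i=2, bit28=0)
  nb ##.##: next=.  (t=4,i=7, bit27=0)
  nb ##.#.: next=#  (t=1,i=0, bit26=1)
  nb ##..#: next=#  (t=2,i=6, bit25=1)
  nb ##...: next=.  (t=0,i=3, bit24=0)
  nb #.###: next=#  (t=3,i=6, bit23=1)
  nb #.##.: next=.  (t=6,i=3, bit22=0)
  nb #.#.#: next=#  (t=2,i=11, bit21=1)
  nb #.#..: next=.  (t=1,i=1, bit20=0)
  nb #..##: next=#  (t=2,i=2, bit19=1)
  nb #..#.: next=#  (t=5,i=11, bit18=1)
  nb #...#: next=#  (t=1,i=3, bit17=1)
  nb #....: next=.  (t=0,i=4, bit16=0)
  nb .####: next=.  (t=3,i=7, bit15=0)
  nb .###.: next=#  (t=0,i=1, bit14=1)
  nb .##.#: next=#  (t=2,i=9, bit13=1)
  nb .##..: next=.  (t=1,i=6, bit12=0)
  nb .#.##: next=#  (t=3,i=5, bit11=1)
  nb .#.#.: next=.  (t=2,i=12, bit10=0)
  nb .#..#: next=#  (t=2,i=1, bit9=1)
  nb .#...: next=.  (t=0,i=8, bit8=0)
  nb ..###: next=.  (t=0,i=0, bit7=0)
  nb ..##.: next=#  (t=1,i=5, bit6=1)
  nb ..#.#: next=#  (t=5,i=12, bit5=1)
  nb ..#..: next=.  (t=0,i=7, bit4=0)
  nb ...##: next=#  (t=0,i=12, bit3=1)
  nb ...#.: next=#  (t=0,i=6, bit2=1)
  nb ....#: next=#  (t=0,i=5, bit1=1)
  nb .....: next=#  (t=0,i=10, bit0=1)
  bits 11000110101011100110101001101111 = 3333319279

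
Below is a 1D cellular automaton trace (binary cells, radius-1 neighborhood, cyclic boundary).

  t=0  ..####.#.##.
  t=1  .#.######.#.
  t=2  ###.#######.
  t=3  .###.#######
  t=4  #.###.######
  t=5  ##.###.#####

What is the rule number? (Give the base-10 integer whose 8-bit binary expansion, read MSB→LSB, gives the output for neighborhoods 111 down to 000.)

  ### -> #   bit 7 = 1  t=0,i=3
  ##. -> #   bit 6 = 1  t=0,i=5
  #.# -> #   bit 5 = 1  t=0,i=6
  #.. -> .   bit 4 = 0  t=0,i=11
  .## -> .   bit 3 = 0  t=0,i=2
  .#. -> #   bit 2 = 1  t=0,i=7
  ..# -> #   bit 1 = 1  t=0,i=1
  ... -> .   bit 0 = 0  t=0,i=0
  bits 11100110 = 230

230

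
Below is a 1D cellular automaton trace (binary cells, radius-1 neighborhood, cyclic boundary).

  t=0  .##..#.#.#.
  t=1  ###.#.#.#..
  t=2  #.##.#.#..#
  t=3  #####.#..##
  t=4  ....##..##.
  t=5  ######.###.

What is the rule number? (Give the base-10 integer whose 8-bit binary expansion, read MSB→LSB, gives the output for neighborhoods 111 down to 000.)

107

  [7] ### => .  t=1,i=1
  [6] ##. => #  t=0,i=2
  [5] #.# => #  t=0,i=6
  [4] #.. => .  t=0,i=3
  [3] .## => #  t=0,i=1
  [2] .#. => .  t=0,i=5
  [1] ..# => #  t=0,i=0
  [0] ... => #  t=4,i=0
  bits 01101011 = 107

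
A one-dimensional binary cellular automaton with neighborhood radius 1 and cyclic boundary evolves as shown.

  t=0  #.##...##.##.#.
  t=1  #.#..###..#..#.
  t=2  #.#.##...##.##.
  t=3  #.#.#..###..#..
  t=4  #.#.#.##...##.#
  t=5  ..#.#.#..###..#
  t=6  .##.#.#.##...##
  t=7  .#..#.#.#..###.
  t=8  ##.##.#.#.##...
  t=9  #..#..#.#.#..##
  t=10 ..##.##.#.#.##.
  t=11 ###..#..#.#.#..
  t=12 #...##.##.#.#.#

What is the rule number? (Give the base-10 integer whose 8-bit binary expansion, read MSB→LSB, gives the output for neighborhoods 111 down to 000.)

15

  ###|.  b7=0 t=1,i=6
  ##.|.  b6=0 t=0,i=3
  #.#|.  b5=0 t=0,i=1
  #..|.  b4=0 t=0,i=4
  .##|#  b3=1 t=0,i=2
  .#.|#  b2=1 t=0,i=0
  ..#|#  b1=1 t=0,i=6
  ...|#  b0=1 t=0,i=5
  bits 00001111 = 15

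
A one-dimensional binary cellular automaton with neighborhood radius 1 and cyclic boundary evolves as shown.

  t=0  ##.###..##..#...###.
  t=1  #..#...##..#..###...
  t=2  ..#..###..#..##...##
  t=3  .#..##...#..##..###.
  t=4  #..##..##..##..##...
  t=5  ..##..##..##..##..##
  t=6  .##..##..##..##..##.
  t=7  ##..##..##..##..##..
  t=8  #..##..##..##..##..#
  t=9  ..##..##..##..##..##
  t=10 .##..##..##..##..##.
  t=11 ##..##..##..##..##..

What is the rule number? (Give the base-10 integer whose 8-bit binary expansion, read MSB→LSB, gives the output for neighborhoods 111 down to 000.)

11

  ###|.  b7=0 t=0,i=4
  ##.|.  b6=0 t=0,i=1
  #.#|.  b5=0 t=0,i=2
  #..|.  b4=0 t=0,i=6
  .##|#  b3=1 t=0,i=0
  .#.|.  b2=0 t=0,i=12
  ..#|#  b1=1 t=0,i=7
  ...|#  b0=1 t=0,i=14
  bits 00001011 = 11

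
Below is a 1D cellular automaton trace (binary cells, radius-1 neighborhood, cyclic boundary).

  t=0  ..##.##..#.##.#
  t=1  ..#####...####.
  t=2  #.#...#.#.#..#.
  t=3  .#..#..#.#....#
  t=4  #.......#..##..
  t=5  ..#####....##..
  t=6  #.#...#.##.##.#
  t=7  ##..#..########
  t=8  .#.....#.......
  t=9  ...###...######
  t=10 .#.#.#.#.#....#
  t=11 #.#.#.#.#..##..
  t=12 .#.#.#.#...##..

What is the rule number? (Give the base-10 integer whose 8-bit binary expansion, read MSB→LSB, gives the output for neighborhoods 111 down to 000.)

105

  ###|.  b7=0 t=1,i=3
  ##.|#  b6=1 t=0,i=3
  #.#|#  b5=1 t=0,i=4
  #..|.  b4=0 t=0,i=0
  .##|#  b3=1 t=0,i=2
  .#.|.  b2=0 t=0,i=9
  ..#|.  b1=0 t=0,i=1
  ...|#  b0=1 t=1,i=0
  bits 01101001 = 105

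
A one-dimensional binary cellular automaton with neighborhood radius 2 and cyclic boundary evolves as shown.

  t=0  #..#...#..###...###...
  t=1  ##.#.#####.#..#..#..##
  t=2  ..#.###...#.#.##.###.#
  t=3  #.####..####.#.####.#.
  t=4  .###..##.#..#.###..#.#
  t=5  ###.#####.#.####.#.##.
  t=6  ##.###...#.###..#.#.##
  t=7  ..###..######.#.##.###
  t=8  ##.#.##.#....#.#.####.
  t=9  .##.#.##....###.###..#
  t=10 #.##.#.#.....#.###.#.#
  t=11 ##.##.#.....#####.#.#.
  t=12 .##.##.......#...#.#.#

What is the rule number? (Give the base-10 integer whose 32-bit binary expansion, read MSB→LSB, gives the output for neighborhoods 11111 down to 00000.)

243990132

  nb #####: next=.  (t=1,i=7, bit31=0)
  nb ####.: next=.  (t=1,i=0, bit30=0)
  nb ###.#: next=.  (t=1,i=1, bit29=0)
  nb ###..: next=.  (t=0,i=12, bit28=0)
  nb ##.##: next=#  (t=2,i=16, bit27=1)
  nb ##.#.: next=#  (t=1,i=2, bit26=1)
  nb ##..#: next=#  (t=3,i=6, bit25=1)
  nb ##...: next=.  (t=0,i=13, bit24=0)
  nb #.###: next=#  (t=1,i=5, bit23=1)
  nb #.##.: next=.  (t=2,i=14, bit22=0)
  nb #.#.#: next=.  (t=1,i=3, bit21=0)
  nb #.#..: next=.  (t=1,i=11, bit20=0)
  nb #..##: next=#  (t=0,i=9, bit19=1)
  nb #..#.: next=.  (t=0,i=2, bit18=0)
  nb #...#: next=#  (t=0,i=5, bit17=1)
  nb #....: next=.  (t=8,i=10, bit16=0)
  nb .####: next=#  (t=1,i=6, bit15=1)
  nb .###.: next=#  (t=0,i=11, bit14=1)
  nb .##.#: next=#  (t=2,i=15, bit13=1)
  nb .##..: next=#  (t=9,i=7, bit12=1)
  nb .#.##: next=#  (t=1,i=4, bit11=1)
  nb .#.#.: next=#  (t=2,i=11, bit10=1)
  nb .#..#: next=#  (t=0,i=1, bit9=1)
  nb .#...: next=.  (t=0,i=4, bit8=0)
  nb ..###: next=.  (t=0,i=10, bit7=0)
  nb ..##.: next=#  (t=4,i=6, bit6=1)
  nb ..#.#: next=#  (t=2,i=2, bit5=1)
  nb ..#..: next=#  (t=0,i=0, bit4=1)
  nb ...##: next=.  (t=0,i=15, bit3=0)
  nb ...#.: next=#  (t=0,i=6, bit2=1)
  nb ....#: next=.  (t=8,i=11, bit1=0)
  nb .....: next=.  (t=10,i=10, bit0=0)
  bits 00001110100010101111111001110100 = 243990132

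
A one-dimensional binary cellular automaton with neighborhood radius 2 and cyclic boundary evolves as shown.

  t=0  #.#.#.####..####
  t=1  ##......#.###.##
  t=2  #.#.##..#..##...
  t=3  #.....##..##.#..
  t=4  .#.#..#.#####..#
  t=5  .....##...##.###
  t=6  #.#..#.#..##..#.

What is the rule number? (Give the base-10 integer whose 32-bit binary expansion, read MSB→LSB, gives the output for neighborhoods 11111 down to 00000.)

  [31] ##### => #  t=0,i=14
  [30] ####. => #  t=0,i=8
  [29] ###.# => #  t=0,i=0
  [28] ###.. => .  t=0,i=9
  [27] ##.## => .  t=1,i=13
  [26] ##.#. => #  t=0,i=1
  [25] ##..# => #  t=0,i=10
  [24] ##... => #  t=1,i=2
  [23] #.### => .  t=0,i=6
  [22] #.##. => .  t=2,i=4
  [21] #.#.# => .  t=0,i=2
  [20] #.#.. => .  t=3,i=13
  [19] #..## => #  t=0,i=11
  [18] #..#. => #  t=2,i=7
  [17] #...# => .  t=2,i=14
  [16] #.... => .  t=1,i=3
  [15] .#### => .  t=0,i=7
  [14] .###. => #  t=1,i=11
  [13] .##.# => #  t=3,i=11
  [12] .##.. => .  t=2,i=5
  [11] .#.## => .  t=0,i=5
  [10] .#.#. => .  t=0,i=3
  [9] .#..# => .  t=2,i=9
  [8] .#... => #  t=3,i=1
  [7] ..### => #  t=0,i=12
  [6] ..##. => #  t=2,i=11
  [5] ..#.# => #  t=1,i=8
  [4] ..#.. => .  t=2,i=8
  [3] ...## => .  t=3,i=5
  [2] ...#. => .  t=1,i=7
  [1] ....# => .  t=1,i=6
  [0] ..... => #  t=1,i=4
  bits 11100111000011000110000111100001 = 3876348385

3876348385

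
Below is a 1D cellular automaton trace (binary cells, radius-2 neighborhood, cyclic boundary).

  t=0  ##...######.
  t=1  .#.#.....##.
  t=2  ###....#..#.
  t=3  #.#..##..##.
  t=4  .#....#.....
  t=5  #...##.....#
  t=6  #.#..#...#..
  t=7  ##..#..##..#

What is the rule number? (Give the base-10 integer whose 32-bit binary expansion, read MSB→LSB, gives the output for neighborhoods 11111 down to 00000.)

  [31] ##### => .  t=0,i=7
  [30] ####. => #  t=0,i=9
  [29] ###.# => #  t=0,i=10
  [28] ###.. => #  t=2,i=2
  [27] ##.## => .  t=0,i=11
  [26] ##.#. => .  t=3,i=11
  [25] ##..# => .  t=1,i=11
  [24] ##... => .  t=0,i=2
  [23] #.### => #  t=2,i=0
  [22] #.##. => .  t=0,i=0
  [21] #.#.# => .  t=3,i=0
  [20] #.#.. => .  t=1,i=3
  [19] #..## => .  t=3,i=4
  [18] #..#. => #  t=1,i=0
  [17] #...# => #  t=0,i=3
  [16] #.... => .  t=1,i=5
  [15] .#### => .  t=0,i=6
  [14] .###. => .  t=2,i=1
  [13] .##.# => .  t=3,i=10
  [12] .##.. => #  t=0,i=1
  [11] .#.## => .  t=2,i=11
  [10] .#.#. => #  t=1,i=2
  [9] .#..# => .  t=2,i=8
  [8] .#... => .  t=1,i=4
  [7] ..### => .  t=0,i=5
  [6] ..##. => .  t=1,i=9
  [5] ..#.# => #  t=1,i=1
  [4] ..#.. => .  t=2,i=7
  [3] ...## => .  t=0,i=4
  [2] ...#. => #  t=2,i=6
  [1] ....# => #  t=1,i=7
  [0] ..... => .  t=1,i=6
  bits 01110000100001100001010000100110 = 1887835174

1887835174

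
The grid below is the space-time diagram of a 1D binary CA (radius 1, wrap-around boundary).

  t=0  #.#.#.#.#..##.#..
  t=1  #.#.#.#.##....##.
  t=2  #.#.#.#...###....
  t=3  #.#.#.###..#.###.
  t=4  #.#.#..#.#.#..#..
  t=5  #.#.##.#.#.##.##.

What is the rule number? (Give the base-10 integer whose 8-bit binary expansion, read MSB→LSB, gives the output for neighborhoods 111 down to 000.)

  ### -> #   bit 7 = 1  t=2,i=11
  ##. -> .   bit 6 = 0  t=0,i=12
  #.# -> .   bit 5 = 0  t=0,i=1
  #.. -> #   bit 4 = 1  t=0,i=9
  .## -> .   bit 3 = 0  t=0,i=11
  .#. -> #   bit 2 = 1  t=0,i=0
  ..# -> .   bit 1 = 0  t=0,i=10
  ... -> #   bit 0 = 1  t=1,i=11
  bits 10010101 = 149

149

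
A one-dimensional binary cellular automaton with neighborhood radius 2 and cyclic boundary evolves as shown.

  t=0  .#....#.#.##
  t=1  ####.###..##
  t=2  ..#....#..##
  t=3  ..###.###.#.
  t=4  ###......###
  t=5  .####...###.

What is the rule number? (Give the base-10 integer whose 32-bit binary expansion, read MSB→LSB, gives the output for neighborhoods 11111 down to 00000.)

1431545852

  [31] ##### => .  t=1,i=0
  [30] ####. => #  t=1,i=2
  [29] ###.# => .  t=1,i=3
  [28] ###.. => #  t=1,i=7
  [27] ##.## => .  t=1,i=4
  [26] ##.#. => #  t=0,i=0
  [25] ##..# => .  t=1,i=8
  [24] ##... => #  t=4,i=3
  [23] #.### => .  t=1,i=5
  [22] #.##. => #  t=0,i=10
  [21] #.#.# => .  t=0,i=8
  [20] #.#.. => #  t=0,i=1
  [19] #..## => .  t=1,i=9
  [18] #..#. => .  t=2,i=1
  [17] #...# => #  t=3,i=0
  [16] #.... => #  t=0,i=3
  [15] .#### => #  t=1,i=11
  [14] .###. => .  t=1,i=6
  [13] .##.# => #  t=0,i=11
  [12] .##.. => .  t=2,i=11
  [11] .#.## => .  t=0,i=9
  [10] .#.#. => #  t=0,i=7
  [9] .#..# => #  t=2,i=8
  [8] .#... => #  t=0,i=2
  [7] ..### => #  t=1,i=10
  [6] ..##. => #  t=2,i=10
  [5] ..#.# => #  t=0,i=6
  [4] ..#.. => #  t=2,i=2
  [3] ...## => #  t=3,i=1
  [2] ...#. => #  t=0,i=5
  [1] ....# => .  t=0,i=4
  [0] ..... => .  t=4,i=5
  bits 01010101010100111010011111111100 = 1431545852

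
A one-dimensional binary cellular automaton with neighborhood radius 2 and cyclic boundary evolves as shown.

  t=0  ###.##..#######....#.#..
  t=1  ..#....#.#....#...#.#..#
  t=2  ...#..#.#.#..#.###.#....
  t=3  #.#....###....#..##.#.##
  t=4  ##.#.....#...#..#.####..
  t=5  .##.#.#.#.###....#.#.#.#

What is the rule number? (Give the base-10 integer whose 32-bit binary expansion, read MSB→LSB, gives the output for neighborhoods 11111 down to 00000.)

875212037

  ##### -> .   bit 31 = 0  t=0,i=10
  ####. -> .   bit 30 = 0  t=0,i=13
  ###.# -> #   bit 29 = 1  t=0,i=2
  ###.. -> #   bit 28 = 1  t=0,i=14
  ##.## -> .   bit 27 = 0  t=0,i=3
  ##.#. -> #   bit 26 = 1  t=2,i=18
  ##..# -> .   bit 25 = 0  t=0,i=6
  ##... -> .   bit 24 = 0  t=0,i=15
  #.### -> .   bit 23 = 0  t=2,i=15
  #.##. -> .   bit 22 = 0  t=0,i=4
  #.#.# -> #   bit 21 = 1  t=2,i=8
  #.#.. -> .   bit 20 = 0  t=0,i=21
  #..## -> #   bit 19 = 1  t=0,i=7
  #..#. -> .   bit 18 = 0  t=1,i=1
  #...# -> #   bit 17 = 1  t=1,i=16
  #.... -> .   bit 16 = 0  t=0,i=16
  .#### -> #   bit 15 = 1  t=0,i=9
  .###. -> .   bit 14 = 0  t=0,i=1
  .##.# -> #   bit 13 = 1  t=3,i=18
  .##.. -> .   bit 12 = 0  t=0,i=5
  .#.## -> #   bit 11 = 1  t=2,i=14
  .#.#. -> #   bit 10 = 1  t=0,i=20
  .#..# -> .   bit 9 = 0  t=0,i=22
  .#... -> #   bit 8 = 1  t=1,i=3
  ..### -> .   bit 7 = 0  t=0,i=0
  ..##. -> .   bit 6 = 0  t=3,i=17
  ..#.# -> .   bit 5 = 0  t=0,i=19
  ..#.. -> .   bit 4 = 0  t=1,i=2
  ...## -> .   bit 3 = 0  t=3,i=6
  ...#. -> #   bit 2 = 1  t=0,i=18
  ....# -> .   bit 1 = 0  t=0,i=17
  ..... -> #   bit 0 = 1  t=2,i=0
  bits 00110100001010101010110100000101 = 875212037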